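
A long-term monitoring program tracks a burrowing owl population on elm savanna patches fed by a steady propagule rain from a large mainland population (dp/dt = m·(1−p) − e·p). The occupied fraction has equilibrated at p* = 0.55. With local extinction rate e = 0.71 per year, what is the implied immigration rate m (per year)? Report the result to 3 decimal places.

0.868

At equilibrium m(1−p*) = e·p*, so m = e·p*/(1−p*).
m = 0.71 × 0.55 / 0.4500 = 0.3905/0.4500 = 0.8678.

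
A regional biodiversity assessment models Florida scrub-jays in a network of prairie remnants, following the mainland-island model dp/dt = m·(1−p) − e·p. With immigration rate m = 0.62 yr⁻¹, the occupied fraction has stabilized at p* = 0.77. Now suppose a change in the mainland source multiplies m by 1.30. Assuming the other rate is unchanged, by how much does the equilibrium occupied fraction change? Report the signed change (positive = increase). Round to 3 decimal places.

0.043

Balance m(1−p*) = e·p* gives e = m(1−p*)/p* = 0.62×0.23000/0.77000 = 0.18519.
New p* = m/(m+e) = 0.80600/(0.80600+0.18519) = 0.81316.
Δp* = 0.81316 − 0.77000 = +0.04316.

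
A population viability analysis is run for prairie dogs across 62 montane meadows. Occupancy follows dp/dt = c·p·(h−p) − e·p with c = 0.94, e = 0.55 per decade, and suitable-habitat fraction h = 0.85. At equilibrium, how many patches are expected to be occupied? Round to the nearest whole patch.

p* = h − e/c = 0.85 − 0.5851 = 0.2649.
Expected occupied patches = N × p* = 62 × 0.2649 = 16.42 ≈ 16.

16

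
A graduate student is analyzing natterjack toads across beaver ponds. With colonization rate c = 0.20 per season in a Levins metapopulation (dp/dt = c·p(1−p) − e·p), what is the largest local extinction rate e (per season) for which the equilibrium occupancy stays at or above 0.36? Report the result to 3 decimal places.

1 − e/c ≥ 0.36 ⇒ e ≤ c(1 − 0.36) = 0.20 × 0.6400.
e_max = 0.1280.

0.128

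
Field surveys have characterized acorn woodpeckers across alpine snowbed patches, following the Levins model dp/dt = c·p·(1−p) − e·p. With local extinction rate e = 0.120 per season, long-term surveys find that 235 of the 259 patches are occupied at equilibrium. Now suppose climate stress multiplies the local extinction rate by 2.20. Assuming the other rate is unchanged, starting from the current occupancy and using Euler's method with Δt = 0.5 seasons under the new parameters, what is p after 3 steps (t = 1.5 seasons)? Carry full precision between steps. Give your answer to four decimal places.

Observed p* = 235/259 = 0.90734.
Balance c(1−p*) = e gives c = e/(1 − 0.90734) = 0.120/0.09266 = 1.29500.
Starting from p₀ = 0.90734; update p ← p + (dp/dt)·Δt with the new parameters.
  1  |  dp/dt·Δt = -0.065328  |  p_1 = 0.842008
  2  |  dp/dt·Δt = -0.025008  |  p_2 = 0.817000
  3  |  dp/dt·Δt = -0.011036  |  p_3 = 0.805964

0.8060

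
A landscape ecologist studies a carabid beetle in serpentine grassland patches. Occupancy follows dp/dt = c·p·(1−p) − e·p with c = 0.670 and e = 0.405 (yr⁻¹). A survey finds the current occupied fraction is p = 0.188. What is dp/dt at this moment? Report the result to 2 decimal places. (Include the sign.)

0.03

Colonization term: c·p·(1−p) = 0.670×0.188×0.8120 = 0.10228.
Extinction term: e·p = 0.07614.
dp/dt = 0.10228 − 0.07614 = 0.02614.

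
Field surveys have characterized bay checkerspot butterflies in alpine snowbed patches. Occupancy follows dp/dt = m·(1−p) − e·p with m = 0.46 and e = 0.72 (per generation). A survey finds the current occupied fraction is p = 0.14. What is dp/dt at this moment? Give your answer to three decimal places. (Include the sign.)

0.295

Colonization term: m·(1−p) = 0.46×0.8600 = 0.39560.
Extinction term: e·p = 0.10080.
dp/dt = 0.39560 − 0.10080 = 0.29480.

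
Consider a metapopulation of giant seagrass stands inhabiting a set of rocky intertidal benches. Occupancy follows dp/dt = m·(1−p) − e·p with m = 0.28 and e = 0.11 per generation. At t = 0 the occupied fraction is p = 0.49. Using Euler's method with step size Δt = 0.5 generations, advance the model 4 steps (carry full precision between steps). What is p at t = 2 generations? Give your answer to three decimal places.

0.622

Update rule: p ← p + [m·(1−p) − e·p]·Δt with Δt = 0.5.
  1  |  dp/dt·Δt = +0.044450  |  p_1 = 0.534450
  2  |  dp/dt·Δt = +0.035782  |  p_2 = 0.570232
  3  |  dp/dt·Δt = +0.028805  |  p_3 = 0.599037
  4  |  dp/dt·Δt = +0.023188  |  p_4 = 0.622225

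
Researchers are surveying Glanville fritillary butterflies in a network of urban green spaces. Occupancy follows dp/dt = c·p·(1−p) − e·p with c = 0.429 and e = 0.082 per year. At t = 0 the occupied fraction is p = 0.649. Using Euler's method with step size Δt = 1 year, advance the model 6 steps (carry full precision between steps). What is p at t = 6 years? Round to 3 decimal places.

0.792

Update rule: p ← p + [c·p·(1−p) − e·p]·Δt with Δt = 1.
step 1: Δp = +0.04451, p = 0.69351
step 2: Δp = +0.03432, p = 0.72783
step 3: Δp = +0.02530, p = 0.75313
step 4: Δp = +0.01801, p = 0.77113
step 5: Δp = +0.01248, p = 0.78361
step 6: Δp = +0.00849, p = 0.79210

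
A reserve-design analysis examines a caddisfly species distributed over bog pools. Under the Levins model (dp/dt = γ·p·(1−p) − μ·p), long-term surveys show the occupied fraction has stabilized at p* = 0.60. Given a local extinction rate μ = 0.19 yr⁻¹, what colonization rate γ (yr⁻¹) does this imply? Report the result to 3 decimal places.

0.475

At equilibrium γ(1−p*) = μ, so γ = μ/(1−p*).
γ = 0.19/(1 − 0.60) = 0.19/0.4000 = 0.4750.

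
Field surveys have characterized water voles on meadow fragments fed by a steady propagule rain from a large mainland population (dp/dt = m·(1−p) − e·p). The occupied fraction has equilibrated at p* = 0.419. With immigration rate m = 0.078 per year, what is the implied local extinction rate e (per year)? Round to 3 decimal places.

0.108

At equilibrium m(1−p*) = e·p*, so e = m(1−p*)/p*.
e = 0.078 × 0.5810 / 0.419 = 0.1082.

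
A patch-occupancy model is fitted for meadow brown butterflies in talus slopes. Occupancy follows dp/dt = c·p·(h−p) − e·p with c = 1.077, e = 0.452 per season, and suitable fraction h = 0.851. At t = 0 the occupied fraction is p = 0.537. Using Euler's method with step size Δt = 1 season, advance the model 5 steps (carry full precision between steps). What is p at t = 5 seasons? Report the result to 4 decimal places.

0.4344

Update rule: p ← p + [c·p·(h−p) − e·p]·Δt with Δt = 1.
step 1: Δp = -0.06112, p = 0.47588
step 2: Δp = -0.02284, p = 0.45304
step 3: Δp = -0.01060, p = 0.44244
step 4: Δp = -0.00530, p = 0.43714
step 5: Δp = -0.00274, p = 0.43440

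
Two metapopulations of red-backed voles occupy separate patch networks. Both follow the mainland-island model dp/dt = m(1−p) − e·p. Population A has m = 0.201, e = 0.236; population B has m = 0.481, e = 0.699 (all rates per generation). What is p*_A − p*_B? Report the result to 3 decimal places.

0.052

A: p*_A = m/(m+e) = 0.201/0.4370 = 0.4600.
B: p*_B = 0.481/1.1800 = 0.4076.
p*_A − p*_B = 0.4600 − 0.4076 = 0.0523.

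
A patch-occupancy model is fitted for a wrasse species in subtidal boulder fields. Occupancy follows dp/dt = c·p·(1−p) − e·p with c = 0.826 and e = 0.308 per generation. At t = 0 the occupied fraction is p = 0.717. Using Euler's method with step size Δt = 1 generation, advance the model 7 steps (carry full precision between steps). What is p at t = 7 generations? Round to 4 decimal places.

Update rule: p ← p + [c·p·(1−p) − e·p]·Δt with Δt = 1.
t = 1: p = 0.71700 + (-0.05323) = 0.66377
t = 2: p = 0.66377 + (-0.02009) = 0.64367
t = 3: p = 0.64367 + (-0.00880) = 0.63487
t = 4: p = 0.63487 + (-0.00407) = 0.63081
t = 5: p = 0.63081 + (-0.00192) = 0.62888
t = 6: p = 0.62888 + (-0.00092) = 0.62797
t = 7: p = 0.62797 + (-0.00044) = 0.62753

0.6275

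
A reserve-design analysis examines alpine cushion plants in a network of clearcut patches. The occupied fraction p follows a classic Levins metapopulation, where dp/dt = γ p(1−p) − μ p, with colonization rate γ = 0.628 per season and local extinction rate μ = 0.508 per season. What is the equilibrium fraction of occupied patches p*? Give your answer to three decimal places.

0.191

Setting dp/dt = 0 and dividing through by p* gives γ·(1−p*) = μ.
So p* = 1 − μ/γ = 1 − 0.508/0.628 = 1 − 0.8089 = 0.1911.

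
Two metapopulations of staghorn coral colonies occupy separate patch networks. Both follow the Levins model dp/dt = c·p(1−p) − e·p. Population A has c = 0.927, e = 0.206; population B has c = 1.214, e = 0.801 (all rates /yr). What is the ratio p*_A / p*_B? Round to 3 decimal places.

2.286

A: p*_A = 1 − 0.206/0.927 = 0.7778.
B: p*_B = 1 − 0.801/1.214 = 0.3402.
p*_A / p*_B = 0.7778/0.3402 = 2.2863.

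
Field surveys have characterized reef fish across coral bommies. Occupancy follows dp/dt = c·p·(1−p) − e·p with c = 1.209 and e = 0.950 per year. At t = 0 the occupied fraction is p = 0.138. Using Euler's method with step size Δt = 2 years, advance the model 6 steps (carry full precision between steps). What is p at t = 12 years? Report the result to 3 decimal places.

0.212

Update rule: p ← p + [c·p·(1−p) − e·p]·Δt with Δt = 2.
step 1: Δp = +0.02544, p = 0.16344
step 2: Δp = +0.02007, p = 0.18351
step 3: Δp = +0.01363, p = 0.19714
step 4: Δp = +0.00815, p = 0.20528
step 5: Δp = +0.00444, p = 0.20972
step 6: Δp = +0.00228, p = 0.21201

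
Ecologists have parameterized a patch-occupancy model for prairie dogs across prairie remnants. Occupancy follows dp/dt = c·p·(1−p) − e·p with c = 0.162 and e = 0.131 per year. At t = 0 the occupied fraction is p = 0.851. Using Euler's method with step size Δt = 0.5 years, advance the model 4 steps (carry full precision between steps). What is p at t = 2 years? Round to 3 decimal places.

0.698

Update rule: p ← p + [c·p·(1−p) − e·p]·Δt with Δt = 0.5.
step 1: Δp = -0.04547, p = 0.80553
step 2: Δp = -0.04007, p = 0.76546
step 3: Δp = -0.03560, p = 0.72986
step 4: Δp = -0.03184, p = 0.69803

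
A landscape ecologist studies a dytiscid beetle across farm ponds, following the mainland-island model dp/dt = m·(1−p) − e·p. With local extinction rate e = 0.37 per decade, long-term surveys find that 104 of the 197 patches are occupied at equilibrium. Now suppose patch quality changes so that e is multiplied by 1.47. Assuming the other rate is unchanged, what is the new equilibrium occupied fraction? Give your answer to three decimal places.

Observed p* = 104/197 = 0.52792.
Balance m(1−p*) = e·p* gives m = e·p*/(1−p*) = 0.37×0.52792/0.47208 = 0.41377.
New p* = m/(m+e) = 0.41377/(0.41377+0.54390) = 0.43206.

0.432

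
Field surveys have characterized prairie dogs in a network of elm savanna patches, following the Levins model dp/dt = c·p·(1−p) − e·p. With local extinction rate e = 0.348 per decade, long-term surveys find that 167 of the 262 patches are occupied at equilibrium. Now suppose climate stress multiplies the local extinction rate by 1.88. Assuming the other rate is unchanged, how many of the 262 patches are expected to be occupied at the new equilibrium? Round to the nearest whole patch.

Observed p* = 167/262 = 0.63740.
Balance c(1−p*) = e gives c = e/(1 − 0.63740) = 0.348/0.36260 = 0.95974.
New p* = 1 − e/c = 1 − 0.65424/0.95974 = 0.31832.
Expected occupied = 262 × 0.31832 = 83.40 ≈ 83.

83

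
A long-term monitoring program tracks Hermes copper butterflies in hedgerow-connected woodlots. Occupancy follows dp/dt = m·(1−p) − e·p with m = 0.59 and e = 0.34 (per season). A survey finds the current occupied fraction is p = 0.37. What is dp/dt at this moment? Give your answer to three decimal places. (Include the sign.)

Colonization term: m·(1−p) = 0.59×0.6300 = 0.37170.
Extinction term: e·p = 0.12580.
dp/dt = 0.37170 − 0.12580 = 0.24590.

0.246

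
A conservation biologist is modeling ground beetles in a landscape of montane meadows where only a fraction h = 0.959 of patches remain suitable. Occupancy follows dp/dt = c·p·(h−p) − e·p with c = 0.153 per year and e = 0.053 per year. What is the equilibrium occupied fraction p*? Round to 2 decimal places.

Setting dp/dt = 0 and dividing by p* gives c·(h−p*) = e.
So p* = h − e/c = 0.959 − 0.053/0.153 = 0.959 − 0.3464 = 0.6126.

0.61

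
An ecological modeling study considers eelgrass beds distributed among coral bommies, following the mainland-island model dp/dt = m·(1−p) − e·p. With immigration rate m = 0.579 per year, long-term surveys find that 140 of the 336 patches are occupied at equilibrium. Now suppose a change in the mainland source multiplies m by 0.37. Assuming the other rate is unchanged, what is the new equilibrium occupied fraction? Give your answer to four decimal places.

0.2090

Observed p* = 140/336 = 0.41667.
Balance m(1−p*) = e·p* gives e = m(1−p*)/p* = 0.579×0.58333/0.41667 = 0.81059.
New p* = m/(m+e) = 0.21423/(0.21423+0.81059) = 0.20904.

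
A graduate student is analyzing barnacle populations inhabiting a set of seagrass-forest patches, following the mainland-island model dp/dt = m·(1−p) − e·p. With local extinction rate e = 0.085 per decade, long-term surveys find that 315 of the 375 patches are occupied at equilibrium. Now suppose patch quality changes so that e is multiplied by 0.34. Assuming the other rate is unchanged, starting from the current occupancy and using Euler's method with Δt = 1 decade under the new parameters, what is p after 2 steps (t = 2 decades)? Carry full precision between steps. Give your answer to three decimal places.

Observed p* = 315/375 = 0.84000.
Balance m(1−p*) = e·p* gives m = e·p*/(1−p*) = 0.085×0.84000/0.16000 = 0.44625.
Starting from p₀ = 0.84000; update p ← p + (dp/dt)·Δt with the new parameters.
step 1: Δp = +0.04712, p = 0.88712
step 2: Δp = +0.02473, p = 0.91186

0.912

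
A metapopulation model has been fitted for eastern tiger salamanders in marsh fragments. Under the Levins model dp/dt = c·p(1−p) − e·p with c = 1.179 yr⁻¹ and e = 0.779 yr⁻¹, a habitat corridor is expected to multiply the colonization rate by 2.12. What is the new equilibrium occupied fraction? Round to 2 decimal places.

0.69

Before: p* = 1 − 0.779/1.179 = 0.3393.
After the change, c = 2.49948, e = 0.779, so p* = 1 − 0.779/2.49948 = 0.6883.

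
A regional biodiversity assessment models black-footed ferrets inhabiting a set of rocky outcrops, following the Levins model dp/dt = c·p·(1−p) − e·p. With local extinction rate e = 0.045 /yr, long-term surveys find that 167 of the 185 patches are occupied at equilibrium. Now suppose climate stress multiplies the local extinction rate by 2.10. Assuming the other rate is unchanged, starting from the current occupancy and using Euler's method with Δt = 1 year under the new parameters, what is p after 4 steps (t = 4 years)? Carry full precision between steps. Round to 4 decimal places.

Observed p* = 167/185 = 0.90270.
Balance c(1−p*) = e gives c = e/(1 − 0.90270) = 0.045/0.09730 = 0.46250.
Starting from p₀ = 0.90270; update p ← p + (dp/dt)·Δt with the new parameters.
p: 0.90270 → 0.85802  (Δp = -0.04468)
p: 0.85802 → 0.83328  (Δp = -0.02474)
p: 0.83328 → 0.81879  (Δp = -0.01449)
p: 0.81879 → 0.81003  (Δp = -0.00875)

0.8100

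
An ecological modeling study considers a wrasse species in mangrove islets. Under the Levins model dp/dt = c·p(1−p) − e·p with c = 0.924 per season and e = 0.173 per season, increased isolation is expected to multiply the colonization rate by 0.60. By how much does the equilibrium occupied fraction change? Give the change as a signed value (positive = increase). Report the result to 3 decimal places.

Before: p* = 1 − 0.173/0.924 = 0.8128.
After the change, c = 0.5544, e = 0.173, so p* = 1 − 0.173/0.5544 = 0.6880.
Δp* = 0.6880 − 0.8128 = -0.1248.

-0.125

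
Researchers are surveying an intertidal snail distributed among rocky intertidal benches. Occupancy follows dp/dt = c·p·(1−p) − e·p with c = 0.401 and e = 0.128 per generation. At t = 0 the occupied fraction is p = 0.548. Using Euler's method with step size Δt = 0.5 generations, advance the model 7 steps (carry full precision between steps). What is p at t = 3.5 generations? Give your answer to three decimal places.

Update rule: p ← p + [c·p·(1−p) − e·p]·Δt with Δt = 0.5.
step 1: Δp = +0.01459, p = 0.56259
step 2: Δp = +0.01333, p = 0.57592
step 3: Δp = +0.01211, p = 0.58803
step 4: Δp = +0.01094, p = 0.59897
step 5: Δp = +0.00983, p = 0.60880
step 6: Δp = +0.00879, p = 0.61759
step 7: Δp = +0.00783, p = 0.62541

0.625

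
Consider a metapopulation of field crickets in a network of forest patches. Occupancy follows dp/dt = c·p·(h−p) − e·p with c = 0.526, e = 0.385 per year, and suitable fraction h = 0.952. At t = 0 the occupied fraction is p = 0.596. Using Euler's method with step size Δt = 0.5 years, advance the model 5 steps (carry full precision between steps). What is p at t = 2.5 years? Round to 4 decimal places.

Update rule: p ← p + [c·p·(h−p) − e·p]·Δt with Δt = 0.5.
step 1: Δp = -0.05893, p = 0.53707
step 2: Δp = -0.04478, p = 0.49229
step 3: Δp = -0.03525, p = 0.45705
step 4: Δp = -0.02849, p = 0.42856
step 5: Δp = -0.02350, p = 0.40506

0.4051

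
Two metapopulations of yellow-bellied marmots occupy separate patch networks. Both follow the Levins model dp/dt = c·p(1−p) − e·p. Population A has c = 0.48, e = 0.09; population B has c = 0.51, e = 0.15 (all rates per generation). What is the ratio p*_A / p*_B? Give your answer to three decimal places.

1.151

A: p*_A = 1 − 0.09/0.48 = 0.8125.
B: p*_B = 1 − 0.15/0.51 = 0.7059.
p*_A / p*_B = 0.8125/0.7059 = 1.1510.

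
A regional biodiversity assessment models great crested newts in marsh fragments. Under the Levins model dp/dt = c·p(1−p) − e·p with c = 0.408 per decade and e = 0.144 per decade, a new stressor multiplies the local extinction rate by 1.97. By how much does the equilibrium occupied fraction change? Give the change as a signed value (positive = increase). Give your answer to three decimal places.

-0.342

Before: p* = 1 − 0.144/0.408 = 0.6471.
After the change, c = 0.408, e = 0.28368, so p* = 1 − 0.28368/0.408 = 0.3047.
Δp* = 0.3047 − 0.6471 = -0.3424.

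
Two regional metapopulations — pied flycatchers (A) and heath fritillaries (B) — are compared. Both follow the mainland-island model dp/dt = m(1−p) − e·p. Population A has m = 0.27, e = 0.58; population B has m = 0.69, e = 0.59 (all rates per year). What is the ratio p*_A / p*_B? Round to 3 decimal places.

0.589

A: p*_A = m/(m+e) = 0.27/0.8500 = 0.3176.
B: p*_B = 0.69/1.2800 = 0.5391.
p*_A / p*_B = 0.3176/0.5391 = 0.5893.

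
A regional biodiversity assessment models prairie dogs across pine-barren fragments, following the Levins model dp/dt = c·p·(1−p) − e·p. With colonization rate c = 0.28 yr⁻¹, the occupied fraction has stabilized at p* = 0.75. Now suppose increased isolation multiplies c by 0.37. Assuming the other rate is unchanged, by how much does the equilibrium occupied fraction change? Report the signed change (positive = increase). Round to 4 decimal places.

Balance c(1−p*) = e gives e = 0.28×(1 − 0.75000) = 0.07000.
New p* = 1 − e/c = 1 − 0.07000/0.10360 = 0.32432.
Δp* = 0.32432 − 0.75000 = -0.42568.

-0.4257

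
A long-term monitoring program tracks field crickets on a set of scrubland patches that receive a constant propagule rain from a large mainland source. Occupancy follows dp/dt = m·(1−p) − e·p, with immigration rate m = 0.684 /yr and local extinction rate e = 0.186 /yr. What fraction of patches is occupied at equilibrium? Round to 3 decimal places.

Setting dp/dt = 0: m − m·p* = e·p*, so m = (m+e)·p*.
p* = m/(m+e) = 0.684/(0.684+0.186) = 0.684/0.8700 = 0.7862.

0.786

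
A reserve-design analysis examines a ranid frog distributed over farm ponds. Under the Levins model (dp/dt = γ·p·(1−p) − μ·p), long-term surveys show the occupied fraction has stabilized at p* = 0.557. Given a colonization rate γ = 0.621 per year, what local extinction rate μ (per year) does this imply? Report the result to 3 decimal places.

0.275

At equilibrium γ(1−p*) = μ.
μ = 0.621 × (1 − 0.557) = 0.621 × 0.4430 = 0.2751.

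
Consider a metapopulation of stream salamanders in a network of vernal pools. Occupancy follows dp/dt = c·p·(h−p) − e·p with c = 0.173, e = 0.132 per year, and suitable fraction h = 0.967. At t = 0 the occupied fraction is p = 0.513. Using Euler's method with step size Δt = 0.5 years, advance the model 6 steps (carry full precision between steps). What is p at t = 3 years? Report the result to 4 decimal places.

Update rule: p ← p + [c·p·(h−p) − e·p]·Δt with Δt = 0.5.
t = 0.5: p = 0.51300 + (-0.01371) = 0.49929
t = 1: p = 0.49929 + (-0.01275) = 0.48653
t = 1.5: p = 0.48653 + (-0.01189) = 0.47464
t = 2: p = 0.47464 + (-0.01111) = 0.46353
t = 2.5: p = 0.46353 + (-0.01041) = 0.45313
t = 3: p = 0.45313 + (-0.00976) = 0.44336

0.4434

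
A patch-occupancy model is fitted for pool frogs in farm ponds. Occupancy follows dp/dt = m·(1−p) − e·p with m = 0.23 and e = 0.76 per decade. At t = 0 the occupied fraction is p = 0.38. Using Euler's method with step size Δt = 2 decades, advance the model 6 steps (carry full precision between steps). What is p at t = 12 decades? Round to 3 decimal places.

0.363

Update rule: p ← p + [m·(1−p) − e·p]·Δt with Δt = 2.
  1  |  dp/dt·Δt = -0.292400  |  p_1 = 0.087600
  2  |  dp/dt·Δt = +0.286552  |  p_2 = 0.374152
  3  |  dp/dt·Δt = -0.280821  |  p_3 = 0.093331
  4  |  dp/dt·Δt = +0.275205  |  p_4 = 0.368536
  5  |  dp/dt·Δt = -0.269700  |  p_5 = 0.098835
  6  |  dp/dt·Δt = +0.264306  |  p_6 = 0.363142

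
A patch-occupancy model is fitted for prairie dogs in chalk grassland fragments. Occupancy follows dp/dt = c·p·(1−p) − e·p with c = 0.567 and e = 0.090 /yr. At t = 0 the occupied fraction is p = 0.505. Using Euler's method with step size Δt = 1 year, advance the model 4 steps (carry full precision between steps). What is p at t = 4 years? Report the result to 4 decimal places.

0.7853

Update rule: p ← p + [c·p·(1−p) − e·p]·Δt with Δt = 1.
p: 0.50500 → 0.60129  (Δp = +0.09629)
p: 0.60129 → 0.68310  (Δp = +0.08182)
p: 0.68310 → 0.74436  (Δp = +0.06126)
p: 0.74436 → 0.78526  (Δp = +0.04090)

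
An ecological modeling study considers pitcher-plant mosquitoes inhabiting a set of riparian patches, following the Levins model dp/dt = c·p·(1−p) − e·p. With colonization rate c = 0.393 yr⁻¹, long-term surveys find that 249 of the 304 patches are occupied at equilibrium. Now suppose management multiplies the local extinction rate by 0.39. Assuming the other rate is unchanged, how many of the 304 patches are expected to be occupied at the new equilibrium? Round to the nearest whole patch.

283

Observed p* = 249/304 = 0.81908.
Balance c(1−p*) = e gives e = 0.393×(1 − 0.81908) = 0.07110.
New p* = 1 − e/c = 1 − 0.02773/0.39300 = 0.92944.
Expected occupied = 304 × 0.92944 = 282.55 ≈ 283.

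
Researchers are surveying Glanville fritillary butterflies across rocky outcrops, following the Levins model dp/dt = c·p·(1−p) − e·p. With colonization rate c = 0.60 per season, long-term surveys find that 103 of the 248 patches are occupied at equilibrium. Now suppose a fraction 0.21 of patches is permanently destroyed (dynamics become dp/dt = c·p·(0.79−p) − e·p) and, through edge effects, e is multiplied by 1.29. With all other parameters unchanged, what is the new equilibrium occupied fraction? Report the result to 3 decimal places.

Observed p* = 103/248 = 0.41532.
Balance c(1−p*) = e gives e = 0.60×(1 − 0.41532) = 0.35081.
New p* = 0.79 − e/c = 0.79 − 0.45254/0.60000 = 0.03577.

0.036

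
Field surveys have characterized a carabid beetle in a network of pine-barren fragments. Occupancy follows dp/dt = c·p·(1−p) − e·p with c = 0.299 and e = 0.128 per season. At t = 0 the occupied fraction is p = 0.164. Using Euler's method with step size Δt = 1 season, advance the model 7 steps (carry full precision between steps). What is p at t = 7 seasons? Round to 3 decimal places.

Update rule: p ← p + [c·p·(1−p) − e·p]·Δt with Δt = 1.
  1  |  dp/dt·Δt = +0.020002  |  p_1 = 0.184002
  2  |  dp/dt·Δt = +0.021341  |  p_2 = 0.205343
  3  |  dp/dt·Δt = +0.022506  |  p_3 = 0.227849
  4  |  dp/dt·Δt = +0.023440  |  p_4 = 0.251289
  5  |  dp/dt·Δt = +0.024090  |  p_5 = 0.275379
  6  |  dp/dt·Δt = +0.024416  |  p_6 = 0.299794
  7  |  dp/dt·Δt = +0.024392  |  p_7 = 0.324186

0.324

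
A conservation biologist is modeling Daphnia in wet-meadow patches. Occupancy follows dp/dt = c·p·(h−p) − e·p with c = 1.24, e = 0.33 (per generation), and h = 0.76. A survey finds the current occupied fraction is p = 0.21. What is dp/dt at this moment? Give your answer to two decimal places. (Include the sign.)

0.07

Colonization term: c·p·(h−p) = 1.24×0.21×0.5500 = 0.14322.
Extinction term: e·p = 0.06930.
dp/dt = 0.14322 − 0.06930 = 0.07392.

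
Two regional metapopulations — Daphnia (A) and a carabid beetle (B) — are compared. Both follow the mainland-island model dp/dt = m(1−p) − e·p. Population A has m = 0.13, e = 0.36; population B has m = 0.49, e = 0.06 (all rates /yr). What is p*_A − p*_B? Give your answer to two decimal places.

A: p*_A = m/(m+e) = 0.13/0.4900 = 0.2653.
B: p*_B = 0.49/0.5500 = 0.8909.
p*_A − p*_B = 0.2653 − 0.8909 = -0.6256.

-0.63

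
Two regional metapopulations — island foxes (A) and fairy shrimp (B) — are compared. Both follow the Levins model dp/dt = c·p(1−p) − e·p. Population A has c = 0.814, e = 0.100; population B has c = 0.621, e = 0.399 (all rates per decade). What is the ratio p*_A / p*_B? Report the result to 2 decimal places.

2.45

A: p*_A = 1 − 0.100/0.814 = 0.8771.
B: p*_B = 1 − 0.399/0.621 = 0.3575.
p*_A / p*_B = 0.8771/0.3575 = 2.4536.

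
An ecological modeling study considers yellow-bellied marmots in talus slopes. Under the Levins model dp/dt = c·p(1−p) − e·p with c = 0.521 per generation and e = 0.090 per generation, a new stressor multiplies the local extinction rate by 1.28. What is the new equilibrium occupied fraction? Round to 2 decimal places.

0.78

Before: p* = 1 − 0.090/0.521 = 0.8273.
After the change, c = 0.521, e = 0.1152, so p* = 1 − 0.1152/0.521 = 0.7789.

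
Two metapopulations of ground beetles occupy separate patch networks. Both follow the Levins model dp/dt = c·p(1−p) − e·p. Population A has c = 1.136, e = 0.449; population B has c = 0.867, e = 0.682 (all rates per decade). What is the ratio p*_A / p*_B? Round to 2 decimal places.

2.83

A: p*_A = 1 − 0.449/1.136 = 0.6048.
B: p*_B = 1 − 0.682/0.867 = 0.2134.
p*_A / p*_B = 0.6048/0.2134 = 2.8342.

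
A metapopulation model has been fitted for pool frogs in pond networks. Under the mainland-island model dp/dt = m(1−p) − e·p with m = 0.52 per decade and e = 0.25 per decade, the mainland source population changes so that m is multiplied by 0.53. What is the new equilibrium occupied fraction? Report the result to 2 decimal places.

Before: p* = 0.52/(0.52+0.25) = 0.6753.
After: m = 0.2756, e = 0.25; p* = 0.2756/0.5256 = 0.5244.

0.52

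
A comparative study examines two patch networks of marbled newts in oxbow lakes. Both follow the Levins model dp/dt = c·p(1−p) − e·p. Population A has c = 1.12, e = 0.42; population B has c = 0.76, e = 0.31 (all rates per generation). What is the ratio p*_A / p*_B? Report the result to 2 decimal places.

A: p*_A = 1 − 0.42/1.12 = 0.6250.
B: p*_B = 1 − 0.31/0.76 = 0.5921.
p*_A / p*_B = 0.6250/0.5921 = 1.0556.

1.06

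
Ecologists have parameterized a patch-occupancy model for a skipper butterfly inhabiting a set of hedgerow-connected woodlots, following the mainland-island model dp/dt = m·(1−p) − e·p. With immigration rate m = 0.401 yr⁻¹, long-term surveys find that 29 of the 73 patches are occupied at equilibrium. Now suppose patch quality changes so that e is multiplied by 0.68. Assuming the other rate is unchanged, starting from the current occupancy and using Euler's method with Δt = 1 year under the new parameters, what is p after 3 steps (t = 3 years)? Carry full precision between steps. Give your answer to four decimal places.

Observed p* = 29/73 = 0.39726.
Balance m(1−p*) = e·p* gives e = m(1−p*)/p* = 0.401×0.60274/0.39726 = 0.60841.
Starting from p₀ = 0.39726; update p ← p + (dp/dt)·Δt with the new parameters.
  1  |  dp/dt·Δt = +0.077344  |  p_1 = 0.474604
  2  |  dp/dt·Δt = +0.014330  |  p_2 = 0.488934
  3  |  dp/dt·Δt = +0.002655  |  p_3 = 0.491589

0.4916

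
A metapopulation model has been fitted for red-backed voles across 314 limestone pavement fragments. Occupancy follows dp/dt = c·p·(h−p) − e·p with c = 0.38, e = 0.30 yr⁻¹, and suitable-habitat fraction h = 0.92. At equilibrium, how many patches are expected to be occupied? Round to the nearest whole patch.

41

p* = h − e/c = 0.92 − 0.7895 = 0.1305.
Expected occupied patches = N × p* = 314 × 0.1305 = 40.99 ≈ 41.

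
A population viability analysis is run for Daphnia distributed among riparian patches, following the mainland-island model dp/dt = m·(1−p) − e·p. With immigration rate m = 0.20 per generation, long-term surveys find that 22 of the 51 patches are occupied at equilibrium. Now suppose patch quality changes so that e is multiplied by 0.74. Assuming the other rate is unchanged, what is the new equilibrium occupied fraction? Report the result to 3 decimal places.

0.506

Observed p* = 22/51 = 0.43137.
Balance m(1−p*) = e·p* gives e = m(1−p*)/p* = 0.20×0.56863/0.43137 = 0.26364.
New p* = m/(m+e) = 0.20000/(0.20000+0.19509) = 0.50621.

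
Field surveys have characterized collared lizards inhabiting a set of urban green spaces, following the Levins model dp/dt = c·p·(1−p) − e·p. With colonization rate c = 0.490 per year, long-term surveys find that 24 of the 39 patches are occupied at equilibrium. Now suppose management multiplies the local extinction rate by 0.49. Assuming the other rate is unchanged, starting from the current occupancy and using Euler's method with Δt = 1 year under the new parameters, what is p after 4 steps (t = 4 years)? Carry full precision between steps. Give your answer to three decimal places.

Observed p* = 24/39 = 0.61538.
Balance c(1−p*) = e gives e = 0.490×(1 − 0.61538) = 0.18846.
Starting from p₀ = 0.61538; update p ← p + (dp/dt)·Δt with the new parameters.
p: 0.61538 → 0.67453  (Δp = +0.05915)
p: 0.67453 → 0.71982  (Δp = +0.04528)
p: 0.71982 → 0.75217  (Δp = +0.03235)
p: 0.75217 → 0.77405  (Δp = +0.02188)

0.774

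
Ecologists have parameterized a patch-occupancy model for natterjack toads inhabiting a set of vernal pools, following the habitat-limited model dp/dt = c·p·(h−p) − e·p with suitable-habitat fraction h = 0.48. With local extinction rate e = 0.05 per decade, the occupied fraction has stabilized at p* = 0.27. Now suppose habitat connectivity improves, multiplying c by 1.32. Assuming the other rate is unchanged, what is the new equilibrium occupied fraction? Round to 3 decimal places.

Balance c(h−p*) = e gives c = e/(0.48 − 0.27000) = 0.05/0.21000 = 0.23810.
New p* = 0.48 − e/c = 0.48 − 0.05000/0.31429 = 0.32091.

0.321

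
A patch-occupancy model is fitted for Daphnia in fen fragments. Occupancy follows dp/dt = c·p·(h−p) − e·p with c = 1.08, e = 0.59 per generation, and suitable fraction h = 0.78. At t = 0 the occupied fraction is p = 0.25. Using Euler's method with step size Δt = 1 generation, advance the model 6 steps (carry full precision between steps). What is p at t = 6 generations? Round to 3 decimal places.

0.236

Update rule: p ← p + [c·p·(h−p) − e·p]·Δt with Δt = 1.
t = 1: p = 0.25000 + (-0.00440) = 0.24560
t = 2: p = 0.24560 + (-0.00316) = 0.24244
t = 3: p = 0.24244 + (-0.00229) = 0.24016
t = 4: p = 0.24016 + (-0.00167) = 0.23848
t = 5: p = 0.23848 + (-0.00123) = 0.23725
t = 6: p = 0.23725 + (-0.00091) = 0.23634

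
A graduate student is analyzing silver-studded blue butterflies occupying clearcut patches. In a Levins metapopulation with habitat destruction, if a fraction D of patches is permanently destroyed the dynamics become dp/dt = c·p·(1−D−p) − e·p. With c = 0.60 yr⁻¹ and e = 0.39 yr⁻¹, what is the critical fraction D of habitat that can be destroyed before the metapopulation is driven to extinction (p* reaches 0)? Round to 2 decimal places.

The nontrivial equilibrium is p* = (1−D) − e/c; extinction occurs when this hits zero.
So D_crit = 1 − e/c = 1 − 0.39/0.60 = 1 − 0.6500 = 0.3500.
Note this equals the original equilibrium occupancy — the Levins extinction-debt result.

0.35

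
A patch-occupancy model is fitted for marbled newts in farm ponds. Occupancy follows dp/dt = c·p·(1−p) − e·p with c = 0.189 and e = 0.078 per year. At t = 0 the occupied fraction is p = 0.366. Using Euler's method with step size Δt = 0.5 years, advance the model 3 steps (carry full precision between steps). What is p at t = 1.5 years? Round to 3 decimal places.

0.389

Update rule: p ← p + [c·p·(1−p) − e·p]·Δt with Δt = 0.5.
  1  |  dp/dt·Δt = +0.007654  |  p_1 = 0.373654
  2  |  dp/dt·Δt = +0.007544  |  p_2 = 0.381198
  3  |  dp/dt·Δt = +0.007425  |  p_3 = 0.388623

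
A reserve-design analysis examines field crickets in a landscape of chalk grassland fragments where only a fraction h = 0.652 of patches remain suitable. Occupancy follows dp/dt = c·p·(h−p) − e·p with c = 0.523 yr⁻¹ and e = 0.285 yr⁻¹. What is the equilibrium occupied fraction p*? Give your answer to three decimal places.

Setting dp/dt = 0 and dividing by p* gives c·(h−p*) = e.
So p* = h − e/c = 0.652 − 0.285/0.523 = 0.652 − 0.5449 = 0.1071.

0.107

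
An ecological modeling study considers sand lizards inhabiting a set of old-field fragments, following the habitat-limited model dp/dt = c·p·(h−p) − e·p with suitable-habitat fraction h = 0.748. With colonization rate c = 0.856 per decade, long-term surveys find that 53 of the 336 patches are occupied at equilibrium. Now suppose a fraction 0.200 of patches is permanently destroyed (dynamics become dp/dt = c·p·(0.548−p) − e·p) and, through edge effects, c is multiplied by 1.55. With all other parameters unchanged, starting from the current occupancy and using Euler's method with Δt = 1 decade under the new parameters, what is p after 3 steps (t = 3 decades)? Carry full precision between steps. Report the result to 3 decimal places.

Observed p* = 53/336 = 0.15774.
Balance c(h−p*) = e gives e = 0.856×(0.748 − 0.15774) = 0.50526.
Starting from p₀ = 0.15774; update p ← p + (dp/dt)·Δt with the new parameters.
t = 1: p = 0.15774 + (+0.00198) = 0.15972
t = 2: p = 0.15972 + (+0.00158) = 0.16130
t = 3: p = 0.16130 + (+0.00126) = 0.16256

0.163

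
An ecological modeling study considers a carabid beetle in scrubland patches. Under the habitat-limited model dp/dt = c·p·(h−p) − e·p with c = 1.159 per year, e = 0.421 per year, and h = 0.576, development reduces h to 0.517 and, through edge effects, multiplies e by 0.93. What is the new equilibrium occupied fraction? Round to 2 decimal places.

0.18

Before: p* = h − e/c = 0.576 − 0.421/1.159 = 0.576 − 0.3632 = 0.2128.
After: c = 1.159, e = 0.39153, h = 0.517; p* = 0.517 − 0.39153/1.159 = 0.1792.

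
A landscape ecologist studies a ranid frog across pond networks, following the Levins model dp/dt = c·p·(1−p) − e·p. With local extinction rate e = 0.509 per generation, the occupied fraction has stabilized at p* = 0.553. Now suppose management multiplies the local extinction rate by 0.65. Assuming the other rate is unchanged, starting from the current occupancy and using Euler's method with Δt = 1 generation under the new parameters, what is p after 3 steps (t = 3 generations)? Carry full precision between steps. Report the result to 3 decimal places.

0.706

Balance c(1−p*) = e gives c = e/(1 − 0.55300) = 0.509/0.44700 = 1.13870.
Starting from p₀ = 0.55300; update p ← p + (dp/dt)·Δt with the new parameters.
t = 1: p = 0.55300 + (+0.09852) = 0.65152
t = 2: p = 0.65152 + (+0.04298) = 0.69450
t = 3: p = 0.69450 + (+0.01183) = 0.70632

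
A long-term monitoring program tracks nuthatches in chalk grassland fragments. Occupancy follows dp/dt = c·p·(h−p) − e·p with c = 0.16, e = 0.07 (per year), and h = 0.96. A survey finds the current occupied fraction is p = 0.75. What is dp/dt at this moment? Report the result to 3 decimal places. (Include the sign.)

Colonization term: c·p·(h−p) = 0.16×0.75×0.2100 = 0.02520.
Extinction term: e·p = 0.05250.
dp/dt = 0.02520 − 0.05250 = -0.02730.

-0.027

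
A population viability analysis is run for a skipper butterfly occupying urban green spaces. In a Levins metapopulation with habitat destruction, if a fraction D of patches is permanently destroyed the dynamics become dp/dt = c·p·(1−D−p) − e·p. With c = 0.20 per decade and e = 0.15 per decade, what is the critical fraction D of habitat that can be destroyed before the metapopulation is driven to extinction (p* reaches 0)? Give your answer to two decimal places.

0.25

The nontrivial equilibrium is p* = (1−D) − e/c; extinction occurs when this hits zero.
So D_crit = 1 − e/c = 1 − 0.15/0.20 = 1 − 0.7500 = 0.2500.
Note this equals the original equilibrium occupancy — the Levins extinction-debt result.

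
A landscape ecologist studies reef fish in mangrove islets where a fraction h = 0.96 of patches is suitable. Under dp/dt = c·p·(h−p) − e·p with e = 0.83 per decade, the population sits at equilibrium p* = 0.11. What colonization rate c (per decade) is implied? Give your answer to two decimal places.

0.98

At equilibrium c(h−p*) = e, so c = e/(h−p*).
c = 0.83/(0.96 − 0.11) = 0.83/0.8500 = 0.9765.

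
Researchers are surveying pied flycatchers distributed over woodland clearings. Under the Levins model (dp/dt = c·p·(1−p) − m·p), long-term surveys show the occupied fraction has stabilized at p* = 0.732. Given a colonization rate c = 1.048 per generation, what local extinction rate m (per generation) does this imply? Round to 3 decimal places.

0.281

At equilibrium c(1−p*) = m.
m = 1.048 × (1 − 0.732) = 1.048 × 0.2680 = 0.2809.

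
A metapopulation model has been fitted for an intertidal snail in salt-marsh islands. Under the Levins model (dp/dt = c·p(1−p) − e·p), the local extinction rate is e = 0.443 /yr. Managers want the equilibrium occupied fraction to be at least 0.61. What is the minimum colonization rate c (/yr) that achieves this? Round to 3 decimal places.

1.136

p* = 1 − e/c ≥ 0.61 requires e/c ≤ 0.3900, i.e. c ≥ e/0.3900.
c_min = 0.443/0.3900 = 1.1359.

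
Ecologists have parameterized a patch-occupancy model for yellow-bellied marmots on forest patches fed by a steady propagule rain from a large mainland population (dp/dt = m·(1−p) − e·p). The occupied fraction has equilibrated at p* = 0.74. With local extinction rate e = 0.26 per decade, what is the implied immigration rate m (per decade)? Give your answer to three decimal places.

At equilibrium m(1−p*) = e·p*, so m = e·p*/(1−p*).
m = 0.26 × 0.74 / 0.2600 = 0.1924/0.2600 = 0.7400.

0.740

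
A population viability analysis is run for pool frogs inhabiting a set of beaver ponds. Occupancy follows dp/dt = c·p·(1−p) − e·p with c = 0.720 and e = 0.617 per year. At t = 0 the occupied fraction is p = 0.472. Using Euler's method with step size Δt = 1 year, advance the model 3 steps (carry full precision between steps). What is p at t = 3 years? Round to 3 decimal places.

0.269

Update rule: p ← p + [c·p·(1−p) − e·p]·Δt with Δt = 1.
  1  |  dp/dt·Δt = -0.111788  |  p_1 = 0.360212
  2  |  dp/dt·Δt = -0.056320  |  p_2 = 0.303892
  3  |  dp/dt·Δt = -0.035191  |  p_3 = 0.268700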